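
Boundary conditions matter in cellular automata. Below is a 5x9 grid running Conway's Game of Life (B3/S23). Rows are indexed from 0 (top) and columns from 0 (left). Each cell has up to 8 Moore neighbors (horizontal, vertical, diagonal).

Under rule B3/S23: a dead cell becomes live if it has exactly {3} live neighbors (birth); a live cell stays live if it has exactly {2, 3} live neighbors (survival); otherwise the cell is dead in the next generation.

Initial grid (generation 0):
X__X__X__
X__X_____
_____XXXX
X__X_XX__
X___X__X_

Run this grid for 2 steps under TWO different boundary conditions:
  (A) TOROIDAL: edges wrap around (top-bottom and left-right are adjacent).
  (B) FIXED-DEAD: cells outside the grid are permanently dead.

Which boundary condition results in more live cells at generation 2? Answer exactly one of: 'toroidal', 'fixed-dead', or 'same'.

Answer: toroidal

Derivation:
Under TOROIDAL boundary, generation 2:
_________
___X_XX__
XX__XXX__
____X_XX_
___XX____
Population = 13

Under FIXED-DEAD boundary, generation 2:
_________
____XXX__
____XXX__
____X__X_
_____X___
Population = 9

Comparison: toroidal=13, fixed-dead=9 -> toroidal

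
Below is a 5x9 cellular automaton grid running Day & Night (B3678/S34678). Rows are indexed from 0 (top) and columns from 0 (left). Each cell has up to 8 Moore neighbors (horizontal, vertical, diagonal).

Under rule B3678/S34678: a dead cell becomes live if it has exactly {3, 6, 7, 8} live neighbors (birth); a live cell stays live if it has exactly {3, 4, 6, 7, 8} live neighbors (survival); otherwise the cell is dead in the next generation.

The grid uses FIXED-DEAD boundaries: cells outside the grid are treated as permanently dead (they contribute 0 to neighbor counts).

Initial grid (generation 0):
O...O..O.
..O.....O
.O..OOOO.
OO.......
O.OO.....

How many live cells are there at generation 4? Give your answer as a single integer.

Answer: 0

Derivation:
Simulating step by step:
Generation 0 (given above): 15 live cells
Generation 1: 12 live cells
.........
.O.OO....
OOO......
OO.OOOO..
.........
Generation 2: 7 live cells
.........
OO.......
O........
OO.......
....OO...
Generation 3: 1 live cells
.........
.........
O........
.........
.........
Generation 4: 0 live cells
.........
.........
.........
.........
.........
Population at generation 4: 0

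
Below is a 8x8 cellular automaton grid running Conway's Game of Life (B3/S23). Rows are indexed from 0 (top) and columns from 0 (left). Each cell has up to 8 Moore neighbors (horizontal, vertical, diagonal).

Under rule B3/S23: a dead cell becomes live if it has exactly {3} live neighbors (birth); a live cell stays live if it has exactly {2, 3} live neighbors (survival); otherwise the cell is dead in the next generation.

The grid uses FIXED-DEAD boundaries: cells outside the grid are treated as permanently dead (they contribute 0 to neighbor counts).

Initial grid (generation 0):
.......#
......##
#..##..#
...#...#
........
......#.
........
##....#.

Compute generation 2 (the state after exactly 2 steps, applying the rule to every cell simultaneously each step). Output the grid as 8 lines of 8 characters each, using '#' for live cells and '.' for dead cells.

Answer: ......##
.....#..
...#####
...##...
........
........
........
........

Derivation:
Simulating step by step:
Generation 0 (given above): 13 live cells
Generation 1: 9 live cells
......##
......##
...##..#
...##...
........
........
........
........
Generation 2: 10 live cells
(generation 2 grid is the final answer)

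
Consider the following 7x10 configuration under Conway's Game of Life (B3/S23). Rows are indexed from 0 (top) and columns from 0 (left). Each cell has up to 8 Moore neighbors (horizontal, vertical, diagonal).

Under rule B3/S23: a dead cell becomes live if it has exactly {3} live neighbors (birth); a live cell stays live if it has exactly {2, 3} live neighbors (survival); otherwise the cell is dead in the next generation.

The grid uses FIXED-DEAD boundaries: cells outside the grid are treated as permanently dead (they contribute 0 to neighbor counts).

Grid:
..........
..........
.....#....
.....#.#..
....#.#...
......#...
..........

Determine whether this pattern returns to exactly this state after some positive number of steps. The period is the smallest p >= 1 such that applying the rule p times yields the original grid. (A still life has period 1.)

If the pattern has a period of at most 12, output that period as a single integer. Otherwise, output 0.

Answer: 2

Derivation:
Simulating and comparing each generation to the original:
Gen 0 (original, given above): 6 live cells
Gen 1: 6 live cells, differs from original
Gen 2: 6 live cells, MATCHES original -> period = 2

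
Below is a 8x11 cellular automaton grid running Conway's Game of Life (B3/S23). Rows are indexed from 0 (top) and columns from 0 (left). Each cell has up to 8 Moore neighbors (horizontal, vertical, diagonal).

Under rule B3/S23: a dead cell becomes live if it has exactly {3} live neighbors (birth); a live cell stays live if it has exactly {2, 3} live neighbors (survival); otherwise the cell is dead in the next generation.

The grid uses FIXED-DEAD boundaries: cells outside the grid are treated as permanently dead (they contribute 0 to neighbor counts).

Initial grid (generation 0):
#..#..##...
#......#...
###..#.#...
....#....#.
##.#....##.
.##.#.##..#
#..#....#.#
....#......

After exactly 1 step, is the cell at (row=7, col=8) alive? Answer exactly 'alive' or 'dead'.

Answer: dead

Derivation:
Simulating step by step:
Generation 0 (given above): 29 live cells
Generation 1: 32 live cells
......##...
#.#....##..
##....#.#..
...##....#.
##.###.####
....#..#..#
.#####.#.#.
...........

Cell (7,8) at generation 1: 0 -> dead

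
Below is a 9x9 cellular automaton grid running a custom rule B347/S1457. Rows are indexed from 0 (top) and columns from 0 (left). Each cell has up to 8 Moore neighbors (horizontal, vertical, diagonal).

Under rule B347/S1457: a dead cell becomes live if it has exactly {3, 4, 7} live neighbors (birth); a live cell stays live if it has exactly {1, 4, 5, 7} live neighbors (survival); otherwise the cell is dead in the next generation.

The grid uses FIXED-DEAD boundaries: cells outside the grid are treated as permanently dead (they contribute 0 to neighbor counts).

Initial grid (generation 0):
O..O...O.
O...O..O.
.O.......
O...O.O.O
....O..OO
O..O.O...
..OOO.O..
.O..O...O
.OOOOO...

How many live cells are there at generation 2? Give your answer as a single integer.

Answer: 26

Derivation:
Simulating step by step:
Generation 0 (given above): 29 live cells
Generation 1: 28 live cells
O..O...O.
.O..O..O.
O....O.O.
O...OOOO.
...O.OO..
..OO..OO.
.O.OOOO..
...OO....
.........
Generation 2: 26 live cells
O..O...O.
O.....O.O
.O..OO..O
O...OO...
..O..O...
..OO..O..
.O.OOO.O.
..O.OO...
.........
Population at generation 2: 26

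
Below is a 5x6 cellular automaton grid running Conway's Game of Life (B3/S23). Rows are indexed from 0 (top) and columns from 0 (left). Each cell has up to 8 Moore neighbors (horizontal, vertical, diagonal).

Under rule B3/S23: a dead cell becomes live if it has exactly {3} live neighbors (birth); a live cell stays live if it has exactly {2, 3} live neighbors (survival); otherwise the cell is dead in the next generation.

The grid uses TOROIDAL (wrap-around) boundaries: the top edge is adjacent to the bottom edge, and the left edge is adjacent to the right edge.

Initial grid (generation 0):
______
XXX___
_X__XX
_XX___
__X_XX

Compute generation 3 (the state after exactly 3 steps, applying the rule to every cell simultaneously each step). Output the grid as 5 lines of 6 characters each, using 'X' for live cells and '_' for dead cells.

Answer: ______
_____X
X__XXX
X_____
X___X_

Derivation:
Simulating step by step:
Generation 0 (given above): 11 live cells
Generation 1: 15 live cells
X_XX_X
XXX__X
___X_X
_XX___
_XXX__
Generation 2: 8 live cells
_____X
______
___XXX
XX__X_
____X_
Generation 3: 8 live cells
(generation 3 grid is the final answer)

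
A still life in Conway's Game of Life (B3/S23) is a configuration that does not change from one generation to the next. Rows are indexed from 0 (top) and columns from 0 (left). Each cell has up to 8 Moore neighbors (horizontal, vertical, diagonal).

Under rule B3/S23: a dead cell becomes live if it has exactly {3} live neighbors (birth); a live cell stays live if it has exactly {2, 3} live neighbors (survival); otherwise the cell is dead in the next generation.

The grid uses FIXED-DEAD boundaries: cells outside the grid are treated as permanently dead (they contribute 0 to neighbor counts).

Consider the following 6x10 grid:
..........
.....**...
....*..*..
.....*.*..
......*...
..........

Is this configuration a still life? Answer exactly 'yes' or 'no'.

Compute generation 1 and compare to generation 0 (given above):
Generation 1:
..........
.....**...
....*..*..
.....*.*..
......*...
..........
The grids are IDENTICAL -> still life.

Answer: yes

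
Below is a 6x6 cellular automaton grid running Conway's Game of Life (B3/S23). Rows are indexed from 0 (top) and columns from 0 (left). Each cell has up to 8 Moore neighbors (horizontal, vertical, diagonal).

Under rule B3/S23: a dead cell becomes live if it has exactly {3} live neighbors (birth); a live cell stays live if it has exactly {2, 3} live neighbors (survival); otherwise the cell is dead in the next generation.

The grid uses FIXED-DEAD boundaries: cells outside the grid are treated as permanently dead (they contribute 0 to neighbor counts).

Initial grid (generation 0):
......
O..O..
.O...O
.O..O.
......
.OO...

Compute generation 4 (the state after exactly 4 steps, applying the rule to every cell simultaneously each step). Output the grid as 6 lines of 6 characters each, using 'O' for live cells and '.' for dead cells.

Answer: ......
.O....
.O....
.O....
......
......

Derivation:
Simulating step by step:
Generation 0 (given above): 8 live cells
Generation 1: 6 live cells
......
......
OOO.O.
......
.OO...
......
Generation 2: 4 live cells
......
.O....
.O....
O..O..
......
......
Generation 3: 3 live cells
......
......
OOO...
......
......
......
Generation 4: 3 live cells
(generation 4 grid is the final answer)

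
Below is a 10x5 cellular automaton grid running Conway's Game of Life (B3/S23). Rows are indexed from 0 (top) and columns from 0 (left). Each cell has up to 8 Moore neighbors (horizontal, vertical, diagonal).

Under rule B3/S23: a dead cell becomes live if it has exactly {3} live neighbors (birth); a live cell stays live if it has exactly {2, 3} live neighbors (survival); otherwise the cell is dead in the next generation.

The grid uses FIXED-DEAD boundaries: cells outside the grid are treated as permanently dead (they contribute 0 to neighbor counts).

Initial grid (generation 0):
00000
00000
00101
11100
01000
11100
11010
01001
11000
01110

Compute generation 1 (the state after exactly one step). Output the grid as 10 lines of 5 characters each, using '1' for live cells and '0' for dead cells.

Simulating step by step:
Generation 0 (given above): 19 live cells
Generation 1: 11 live cells
(generation 1 grid is the final answer)

Answer: 00000
00000
00110
10110
00000
00000
00010
00000
10010
11100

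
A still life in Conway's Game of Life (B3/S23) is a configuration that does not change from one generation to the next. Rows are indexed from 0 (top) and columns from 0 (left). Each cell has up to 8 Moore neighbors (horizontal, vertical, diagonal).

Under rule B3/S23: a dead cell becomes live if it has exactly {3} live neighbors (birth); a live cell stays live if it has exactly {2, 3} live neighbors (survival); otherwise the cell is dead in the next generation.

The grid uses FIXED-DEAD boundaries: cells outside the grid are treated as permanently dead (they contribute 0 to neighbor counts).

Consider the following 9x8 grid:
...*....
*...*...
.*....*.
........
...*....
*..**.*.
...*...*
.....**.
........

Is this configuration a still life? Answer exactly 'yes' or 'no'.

Answer: no

Derivation:
Compute generation 1 and compare to generation 0 (given above):
Generation 1:
........
........
........
........
...**...
..***...
...*...*
......*.
........
Cell (0,3) differs: gen0=1 vs gen1=0 -> NOT a still life.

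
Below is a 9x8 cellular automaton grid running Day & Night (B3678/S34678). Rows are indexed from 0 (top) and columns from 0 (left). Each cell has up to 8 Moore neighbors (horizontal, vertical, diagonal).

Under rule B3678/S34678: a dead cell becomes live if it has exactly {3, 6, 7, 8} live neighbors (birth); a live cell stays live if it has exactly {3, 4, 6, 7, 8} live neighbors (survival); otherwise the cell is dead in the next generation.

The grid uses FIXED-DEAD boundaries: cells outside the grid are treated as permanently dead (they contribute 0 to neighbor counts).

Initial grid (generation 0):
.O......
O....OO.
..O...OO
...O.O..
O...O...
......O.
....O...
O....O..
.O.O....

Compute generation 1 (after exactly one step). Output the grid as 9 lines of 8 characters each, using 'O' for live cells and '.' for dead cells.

Simulating step by step:
Generation 0 (given above): 17 live cells
Generation 1: 11 live cells
(generation 1 grid is the final answer)

Answer: ........
.O....OO
....O.O.
....O.O.
.....O..
.....O..
.....O..
....O...
........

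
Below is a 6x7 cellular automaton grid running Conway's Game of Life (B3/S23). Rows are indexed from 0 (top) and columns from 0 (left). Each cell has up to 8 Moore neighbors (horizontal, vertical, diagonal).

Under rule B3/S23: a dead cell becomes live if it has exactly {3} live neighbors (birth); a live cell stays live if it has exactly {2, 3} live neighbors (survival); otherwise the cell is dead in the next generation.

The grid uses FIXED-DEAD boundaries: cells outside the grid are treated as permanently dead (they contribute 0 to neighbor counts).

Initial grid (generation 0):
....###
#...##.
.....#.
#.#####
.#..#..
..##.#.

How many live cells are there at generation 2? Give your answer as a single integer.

Simulating step by step:
Generation 0 (given above): 18 live cells
Generation 1: 12 live cells
....#.#
.......
.#.....
.###..#
.#....#
..###..
Generation 2: 8 live cells
.......
.......
.#.....
##.....
.#..##.
..##...
Population at generation 2: 8

Answer: 8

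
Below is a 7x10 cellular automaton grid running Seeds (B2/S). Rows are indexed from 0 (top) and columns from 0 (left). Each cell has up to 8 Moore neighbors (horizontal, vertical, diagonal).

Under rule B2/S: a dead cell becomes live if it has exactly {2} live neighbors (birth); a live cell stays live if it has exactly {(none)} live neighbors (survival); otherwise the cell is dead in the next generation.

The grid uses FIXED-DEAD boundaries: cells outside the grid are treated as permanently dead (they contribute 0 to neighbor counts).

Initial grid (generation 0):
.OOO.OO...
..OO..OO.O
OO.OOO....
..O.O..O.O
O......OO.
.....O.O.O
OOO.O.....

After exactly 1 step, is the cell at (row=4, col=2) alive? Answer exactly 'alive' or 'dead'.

Simulating step by step:
Generation 0 (given above): 29 live cells
Generation 1: 14 live cells
........O.
........O.
.........O
..........
.O.OOO....
..OOO.....
...O.OO.O.

Cell (4,2) at generation 1: 0 -> dead

Answer: dead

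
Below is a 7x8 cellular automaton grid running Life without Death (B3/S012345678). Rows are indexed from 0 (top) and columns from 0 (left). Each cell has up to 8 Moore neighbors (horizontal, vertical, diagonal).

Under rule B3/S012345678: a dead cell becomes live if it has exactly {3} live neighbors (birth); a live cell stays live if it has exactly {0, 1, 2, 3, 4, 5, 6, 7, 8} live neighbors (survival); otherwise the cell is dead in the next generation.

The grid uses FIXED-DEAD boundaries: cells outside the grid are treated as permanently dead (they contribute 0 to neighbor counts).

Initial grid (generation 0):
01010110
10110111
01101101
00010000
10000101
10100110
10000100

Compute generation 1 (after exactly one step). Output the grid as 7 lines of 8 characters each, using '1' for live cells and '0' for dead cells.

Answer: 01010111
10110111
01101101
01110100
11001101
10101110
11000110

Derivation:
Simulating step by step:
Generation 0 (given above): 25 live cells
Generation 1: 34 live cells
(generation 1 grid is the final answer)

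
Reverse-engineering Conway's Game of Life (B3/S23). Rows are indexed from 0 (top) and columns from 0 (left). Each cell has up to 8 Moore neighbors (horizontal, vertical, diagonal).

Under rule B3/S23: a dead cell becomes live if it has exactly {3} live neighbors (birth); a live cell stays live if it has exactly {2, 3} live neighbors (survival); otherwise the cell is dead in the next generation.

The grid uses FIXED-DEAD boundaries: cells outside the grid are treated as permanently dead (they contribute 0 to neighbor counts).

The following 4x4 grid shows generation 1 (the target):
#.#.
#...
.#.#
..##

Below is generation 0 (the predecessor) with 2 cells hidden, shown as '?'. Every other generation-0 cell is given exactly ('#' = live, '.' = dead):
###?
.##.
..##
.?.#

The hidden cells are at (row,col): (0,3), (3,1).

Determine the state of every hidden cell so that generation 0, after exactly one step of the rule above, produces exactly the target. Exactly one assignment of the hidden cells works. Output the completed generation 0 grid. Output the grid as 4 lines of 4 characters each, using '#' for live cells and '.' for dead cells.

Hidden generation-0 cells (in order): (0,3), (3,1).
A hidden cell only influences target cells in its own 3x3 neighborhood. Try each of the 2^2 = 4 assignments, step the completed generation 0 forward once under B3/S23, and compare with the target:
  (0,3)=. (3,1)=. -> step reproduces the target at every cell -> ACCEPT
  (0,3)=. (3,1)=# -> step gives (2,1)='.' but target has '#' -> reject
  (0,3)=# (3,1)=. -> step gives (0,2)='.' but target has '#' -> reject
  (0,3)=# (3,1)=# -> step gives (0,2)='.' but target has '#' -> reject
Unique solution: (0,3)=dead, (3,1)=dead.
Check: live-neighbor counts of every cell in the completed generation 0:
2432
3554
1343
0132
Applying B3/S23 to generation 0 with these counts gives:
#.#.
#...
.#.#
..##
which matches the target exactly.

Answer: ###.
.##.
..##
...#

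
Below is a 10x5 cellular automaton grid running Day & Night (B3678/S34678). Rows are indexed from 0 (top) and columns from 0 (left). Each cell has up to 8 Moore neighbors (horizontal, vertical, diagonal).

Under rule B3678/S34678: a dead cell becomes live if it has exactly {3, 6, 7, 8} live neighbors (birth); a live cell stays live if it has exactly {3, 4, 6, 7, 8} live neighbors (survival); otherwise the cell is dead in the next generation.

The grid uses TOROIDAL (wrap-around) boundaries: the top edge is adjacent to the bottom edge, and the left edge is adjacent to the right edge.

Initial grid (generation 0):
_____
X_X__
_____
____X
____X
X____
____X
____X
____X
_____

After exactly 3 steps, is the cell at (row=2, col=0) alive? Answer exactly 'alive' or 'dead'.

Simulating step by step:
Generation 0 (given above): 8 live cells
Generation 1: 5 live cells
_____
_____
_____
_____
X____
____X
X____
X__X_
_____
_____
Generation 2: 2 live cells
_____
_____
_____
_____
_____
X____
_____
____X
_____
_____
Generation 3: 0 live cells
_____
_____
_____
_____
_____
_____
_____
_____
_____
_____

Cell (2,0) at generation 3: 0 -> dead

Answer: dead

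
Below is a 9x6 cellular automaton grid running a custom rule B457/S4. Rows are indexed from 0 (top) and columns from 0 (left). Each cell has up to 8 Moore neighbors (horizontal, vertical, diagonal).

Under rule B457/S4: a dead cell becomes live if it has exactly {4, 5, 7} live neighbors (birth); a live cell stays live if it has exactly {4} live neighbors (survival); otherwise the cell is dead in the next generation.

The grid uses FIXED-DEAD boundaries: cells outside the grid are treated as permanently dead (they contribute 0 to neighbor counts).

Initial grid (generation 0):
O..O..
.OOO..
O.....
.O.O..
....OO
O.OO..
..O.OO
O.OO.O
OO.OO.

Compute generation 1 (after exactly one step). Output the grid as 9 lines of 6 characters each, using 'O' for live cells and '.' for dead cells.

Simulating step by step:
Generation 0 (given above): 24 live cells
Generation 1: 14 live cells
(generation 1 grid is the final answer)

Answer: ..O...
......
.OO...
......
..OO..
...OOO
.OO.O.
.OO...
..O...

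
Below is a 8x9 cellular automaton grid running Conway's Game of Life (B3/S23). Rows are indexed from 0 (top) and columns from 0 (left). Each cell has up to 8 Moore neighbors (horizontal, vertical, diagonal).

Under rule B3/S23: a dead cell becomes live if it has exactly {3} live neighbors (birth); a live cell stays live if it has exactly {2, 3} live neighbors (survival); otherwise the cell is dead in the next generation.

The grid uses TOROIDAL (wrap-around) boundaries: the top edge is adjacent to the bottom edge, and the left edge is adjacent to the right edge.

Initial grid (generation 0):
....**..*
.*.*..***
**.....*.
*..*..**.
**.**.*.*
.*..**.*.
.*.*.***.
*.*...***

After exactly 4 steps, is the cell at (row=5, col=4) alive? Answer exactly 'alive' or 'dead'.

Answer: alive

Derivation:
Simulating step by step:
Generation 0 (given above): 35 live cells
Generation 1: 24 live cells
.*****...
.**.***..
.*.......
...****..
.*.*.....
.*.......
.*.*.....
****.....
Generation 2: 13 live cells
......*..
*.....*..
.*.......
...***...
...*.*...
**.......
...*.....
*........
Generation 3: 12 live cells
.........
.........
....**...
..**.*...
..**.*...
..*.*....
**.......
.........
Generation 4: 11 live cells
.........
.........
...***...
..*..**..
.*...*...
..*.*....
.*.......
.........

Cell (5,4) at generation 4: 1 -> alive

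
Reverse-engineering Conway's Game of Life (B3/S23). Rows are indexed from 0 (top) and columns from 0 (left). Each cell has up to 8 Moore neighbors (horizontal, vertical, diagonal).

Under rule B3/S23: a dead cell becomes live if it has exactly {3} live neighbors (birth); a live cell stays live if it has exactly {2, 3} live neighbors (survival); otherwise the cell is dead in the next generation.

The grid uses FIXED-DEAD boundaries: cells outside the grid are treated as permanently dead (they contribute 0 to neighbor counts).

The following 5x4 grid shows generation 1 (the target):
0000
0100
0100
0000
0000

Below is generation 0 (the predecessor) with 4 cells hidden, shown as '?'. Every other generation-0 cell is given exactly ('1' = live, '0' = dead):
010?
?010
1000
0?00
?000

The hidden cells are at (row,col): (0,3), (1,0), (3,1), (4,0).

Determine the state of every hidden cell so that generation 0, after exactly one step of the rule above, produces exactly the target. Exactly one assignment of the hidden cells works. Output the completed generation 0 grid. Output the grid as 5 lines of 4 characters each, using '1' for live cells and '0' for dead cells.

Hidden generation-0 cells (in order): (0,3), (1,0), (3,1), (4,0).
A hidden cell only influences target cells in its own 3x3 neighborhood. Try each of the 2^4 = 16 assignments, step the completed generation 0 forward once under B3/S23, and compare with the target:
  (0,3)=0 (1,0)=0 (3,1)=0 (4,0)=0 -> step gives (2,1)='0' but target has '1' -> reject
  (0,3)=0 (1,0)=0 (3,1)=0 (4,0)=1 -> step gives (2,1)='0' but target has '1' -> reject
  (0,3)=0 (1,0)=0 (3,1)=1 (4,0)=0 -> step reproduces the target at every cell -> ACCEPT
  (0,3)=0 (1,0)=0 (3,1)=1 (4,0)=1 -> step gives (3,0)='1' but target has '0' -> reject
  (0,3)=0 (1,0)=1 (3,1)=0 (4,0)=0 -> step gives (0,1)='1' but target has '0' -> reject
  (0,3)=0 (1,0)=1 (3,1)=0 (4,0)=1 -> step gives (0,1)='1' but target has '0' -> reject
  (0,3)=0 (1,0)=1 (3,1)=1 (4,0)=0 -> step gives (0,1)='1' but target has '0' -> reject
  (0,3)=0 (1,0)=1 (3,1)=1 (4,0)=1 -> step gives (0,1)='1' but target has '0' -> reject
  (0,3)=1 (1,0)=0 (3,1)=0 (4,0)=0 -> step gives (0,2)='1' but target has '0' -> reject
  (0,3)=1 (1,0)=0 (3,1)=0 (4,0)=1 -> step gives (0,2)='1' but target has '0' -> reject
  (0,3)=1 (1,0)=0 (3,1)=1 (4,0)=0 -> step gives (0,2)='1' but target has '0' -> reject
  (0,3)=1 (1,0)=0 (3,1)=1 (4,0)=1 -> step gives (0,2)='1' but target has '0' -> reject
  (0,3)=1 (1,0)=1 (3,1)=0 (4,0)=0 -> step gives (0,1)='1' but target has '0' -> reject
  (0,3)=1 (1,0)=1 (3,1)=0 (4,0)=1 -> step gives (0,1)='1' but target has '0' -> reject
  (0,3)=1 (1,0)=1 (3,1)=1 (4,0)=0 -> step gives (0,1)='1' but target has '0' -> reject
  (0,3)=1 (1,0)=1 (3,1)=1 (4,0)=1 -> step gives (0,1)='1' but target has '0' -> reject
Unique solution: (0,3)=dead, (1,0)=dead, (3,1)=live, (4,0)=dead.
Check: live-neighbor counts of every cell in the completed generation 0:
1121
2311
1321
2110
1110
Applying B3/S23 to generation 0 with these counts gives:
0000
0100
0100
0000
0000
which matches the target exactly.

Answer: 0100
0010
1000
0100
0000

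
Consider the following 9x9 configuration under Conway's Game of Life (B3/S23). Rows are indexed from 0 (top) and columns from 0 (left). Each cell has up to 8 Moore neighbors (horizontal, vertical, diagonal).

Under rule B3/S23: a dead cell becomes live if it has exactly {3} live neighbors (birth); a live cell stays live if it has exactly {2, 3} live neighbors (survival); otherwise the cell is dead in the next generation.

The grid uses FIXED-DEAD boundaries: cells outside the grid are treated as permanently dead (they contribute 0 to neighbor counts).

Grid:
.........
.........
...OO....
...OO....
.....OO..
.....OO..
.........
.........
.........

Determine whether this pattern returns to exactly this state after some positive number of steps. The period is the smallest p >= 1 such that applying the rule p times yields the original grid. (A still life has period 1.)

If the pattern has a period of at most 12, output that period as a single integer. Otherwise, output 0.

Answer: 2

Derivation:
Simulating and comparing each generation to the original:
Gen 0 (original, given above): 8 live cells
Gen 1: 6 live cells, differs from original
Gen 2: 8 live cells, MATCHES original -> period = 2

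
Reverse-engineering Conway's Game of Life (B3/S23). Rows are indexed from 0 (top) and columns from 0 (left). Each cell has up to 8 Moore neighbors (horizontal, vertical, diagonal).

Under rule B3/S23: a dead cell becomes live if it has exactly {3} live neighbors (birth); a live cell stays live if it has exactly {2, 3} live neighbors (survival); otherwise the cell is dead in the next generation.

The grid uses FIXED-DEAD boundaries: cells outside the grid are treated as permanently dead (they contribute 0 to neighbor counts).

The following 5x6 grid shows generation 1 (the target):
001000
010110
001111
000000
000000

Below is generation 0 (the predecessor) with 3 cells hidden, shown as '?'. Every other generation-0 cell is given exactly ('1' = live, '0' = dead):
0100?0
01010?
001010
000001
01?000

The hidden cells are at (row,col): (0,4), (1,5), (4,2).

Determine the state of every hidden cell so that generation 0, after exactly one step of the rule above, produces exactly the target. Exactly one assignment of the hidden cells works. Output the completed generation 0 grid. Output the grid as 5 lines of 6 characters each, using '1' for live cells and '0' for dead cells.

Hidden generation-0 cells (in order): (0,4), (1,5), (4,2).
A hidden cell only influences target cells in its own 3x3 neighborhood. Try each of the 2^3 = 8 assignments, step the completed generation 0 forward once under B3/S23, and compare with the target:
  (0,4)=0 (1,5)=0 (4,2)=0 -> step gives (1,4)='0' but target has '1' -> reject
  (0,4)=0 (1,5)=0 (4,2)=1 -> step gives (1,4)='0' but target has '1' -> reject
  (0,4)=0 (1,5)=1 (4,2)=0 -> step reproduces the target at every cell -> ACCEPT
  (0,4)=0 (1,5)=1 (4,2)=1 -> step gives (3,1)='1' but target has '0' -> reject
  (0,4)=1 (1,5)=0 (4,2)=0 -> step gives (2,5)='0' but target has '1' -> reject
  (0,4)=1 (1,5)=0 (4,2)=1 -> step gives (2,5)='0' but target has '1' -> reject
  (0,4)=1 (1,5)=1 (4,2)=0 -> step gives (0,4)='1' but target has '0' -> reject
  (0,4)=1 (1,5)=1 (4,2)=1 -> step gives (0,4)='1' but target has '0' -> reject
Unique solution: (0,4)=dead, (1,5)=live, (4,2)=dead.
Check: live-neighbor counts of every cell in the completed generation 0:
213121
224231
122333
122221
101011
Applying B3/S23 to generation 0 with these counts gives:
001000
010110
001111
000000
000000
which matches the target exactly.

Answer: 010000
010101
001010
000001
010000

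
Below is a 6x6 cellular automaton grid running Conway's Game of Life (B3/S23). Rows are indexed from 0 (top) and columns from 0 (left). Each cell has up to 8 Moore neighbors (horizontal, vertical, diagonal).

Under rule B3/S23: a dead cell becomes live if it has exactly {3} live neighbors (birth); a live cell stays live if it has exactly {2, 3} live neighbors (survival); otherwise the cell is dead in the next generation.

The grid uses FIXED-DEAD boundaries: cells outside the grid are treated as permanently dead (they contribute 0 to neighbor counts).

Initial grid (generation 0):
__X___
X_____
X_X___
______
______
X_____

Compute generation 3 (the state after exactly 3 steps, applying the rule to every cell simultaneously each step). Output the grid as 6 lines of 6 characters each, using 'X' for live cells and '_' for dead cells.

Simulating step by step:
Generation 0 (given above): 5 live cells
Generation 1: 1 live cells
______
______
_X____
______
______
______
Generation 2: 0 live cells
______
______
______
______
______
______
Generation 3: 0 live cells
(generation 3 grid is the final answer)

Answer: ______
______
______
______
______
______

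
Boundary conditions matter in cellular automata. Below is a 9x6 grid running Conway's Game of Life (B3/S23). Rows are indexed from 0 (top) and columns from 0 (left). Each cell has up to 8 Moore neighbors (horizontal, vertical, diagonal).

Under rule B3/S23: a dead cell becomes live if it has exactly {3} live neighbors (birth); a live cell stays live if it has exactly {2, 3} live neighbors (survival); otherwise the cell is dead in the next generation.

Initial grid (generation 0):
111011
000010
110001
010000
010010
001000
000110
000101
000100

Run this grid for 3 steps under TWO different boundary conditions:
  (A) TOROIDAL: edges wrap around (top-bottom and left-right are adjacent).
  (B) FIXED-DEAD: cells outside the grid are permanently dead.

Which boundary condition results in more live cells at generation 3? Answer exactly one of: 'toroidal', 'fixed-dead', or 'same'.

Answer: toroidal

Derivation:
Under TOROIDAL boundary, generation 3:
100001
100001
000000
100001
000001
000001
000000
100000
000001
Population = 10

Under FIXED-DEAD boundary, generation 3:
000000
000000
000000
000000
000000
000000
000100
001100
000000
Population = 3

Comparison: toroidal=10, fixed-dead=3 -> toroidal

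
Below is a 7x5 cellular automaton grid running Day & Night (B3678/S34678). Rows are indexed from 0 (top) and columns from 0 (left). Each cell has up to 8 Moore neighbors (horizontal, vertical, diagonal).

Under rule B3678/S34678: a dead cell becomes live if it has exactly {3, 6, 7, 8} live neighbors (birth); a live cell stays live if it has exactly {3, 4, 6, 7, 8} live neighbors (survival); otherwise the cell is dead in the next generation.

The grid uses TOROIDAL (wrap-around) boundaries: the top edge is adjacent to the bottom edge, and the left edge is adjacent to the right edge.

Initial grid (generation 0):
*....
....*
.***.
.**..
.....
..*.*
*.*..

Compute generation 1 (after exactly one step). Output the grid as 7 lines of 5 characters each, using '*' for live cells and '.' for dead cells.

Simulating step by step:
Generation 0 (given above): 11 live cells
Generation 1: 20 live cells
(generation 1 grid is the final answer)

Answer: .*..*
****.
****.
.***.
.***.
.*.*.
...**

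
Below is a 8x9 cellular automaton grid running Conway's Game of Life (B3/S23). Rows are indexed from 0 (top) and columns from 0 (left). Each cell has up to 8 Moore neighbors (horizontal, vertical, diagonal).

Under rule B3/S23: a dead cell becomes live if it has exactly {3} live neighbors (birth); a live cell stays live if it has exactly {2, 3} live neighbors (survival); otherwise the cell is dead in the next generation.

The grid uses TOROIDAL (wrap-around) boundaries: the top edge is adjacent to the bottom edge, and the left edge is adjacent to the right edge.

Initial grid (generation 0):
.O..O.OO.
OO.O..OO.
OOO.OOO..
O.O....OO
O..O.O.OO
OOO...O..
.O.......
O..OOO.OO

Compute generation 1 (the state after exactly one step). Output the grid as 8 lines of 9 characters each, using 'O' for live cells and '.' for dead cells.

Answer: .O.......
...O.....
....OO...
..O......
...O.....
..O...OO.
...OOOOO.
OOOOOO.OO

Derivation:
Simulating step by step:
Generation 0 (given above): 35 live cells
Generation 1: 22 live cells
(generation 1 grid is the final answer)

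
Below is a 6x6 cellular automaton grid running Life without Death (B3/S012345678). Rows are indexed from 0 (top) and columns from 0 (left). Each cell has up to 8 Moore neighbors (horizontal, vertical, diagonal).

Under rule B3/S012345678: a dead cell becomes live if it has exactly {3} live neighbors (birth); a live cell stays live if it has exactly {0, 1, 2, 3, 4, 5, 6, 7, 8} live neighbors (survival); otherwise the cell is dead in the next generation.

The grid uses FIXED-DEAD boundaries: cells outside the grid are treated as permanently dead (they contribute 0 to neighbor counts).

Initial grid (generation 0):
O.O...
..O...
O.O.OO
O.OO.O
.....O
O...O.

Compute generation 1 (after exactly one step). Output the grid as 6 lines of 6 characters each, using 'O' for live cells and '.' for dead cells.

Answer: OOO...
..O...
O.O.OO
O.OO.O
.O.O.O
O...O.

Derivation:
Simulating step by step:
Generation 0 (given above): 14 live cells
Generation 1: 17 live cells
(generation 1 grid is the final answer)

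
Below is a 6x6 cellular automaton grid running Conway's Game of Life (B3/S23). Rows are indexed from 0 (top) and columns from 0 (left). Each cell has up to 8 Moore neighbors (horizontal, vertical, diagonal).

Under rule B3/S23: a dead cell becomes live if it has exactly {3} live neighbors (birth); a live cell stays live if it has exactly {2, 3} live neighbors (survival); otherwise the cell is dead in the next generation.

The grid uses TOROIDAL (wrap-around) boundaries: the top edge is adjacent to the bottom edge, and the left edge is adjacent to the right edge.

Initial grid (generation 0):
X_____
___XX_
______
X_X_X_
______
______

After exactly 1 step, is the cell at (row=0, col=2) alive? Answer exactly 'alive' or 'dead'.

Answer: dead

Derivation:
Simulating step by step:
Generation 0 (given above): 6 live cells
Generation 1: 2 live cells
______
______
____XX
______
______
______

Cell (0,2) at generation 1: 0 -> dead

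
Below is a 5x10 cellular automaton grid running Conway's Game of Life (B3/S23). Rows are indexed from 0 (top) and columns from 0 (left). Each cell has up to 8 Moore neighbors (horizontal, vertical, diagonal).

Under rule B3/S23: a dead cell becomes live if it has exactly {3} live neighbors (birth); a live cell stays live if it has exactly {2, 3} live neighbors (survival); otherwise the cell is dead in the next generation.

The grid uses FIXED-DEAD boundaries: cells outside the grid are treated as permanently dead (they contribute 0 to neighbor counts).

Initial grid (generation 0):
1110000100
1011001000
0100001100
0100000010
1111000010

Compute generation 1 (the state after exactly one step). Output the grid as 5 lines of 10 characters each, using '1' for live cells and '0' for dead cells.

Simulating step by step:
Generation 0 (given above): 18 live cells
Generation 1: 14 live cells
(generation 1 grid is the final answer)

Answer: 1011000000
1001001000
1100001100
0000000010
1110000000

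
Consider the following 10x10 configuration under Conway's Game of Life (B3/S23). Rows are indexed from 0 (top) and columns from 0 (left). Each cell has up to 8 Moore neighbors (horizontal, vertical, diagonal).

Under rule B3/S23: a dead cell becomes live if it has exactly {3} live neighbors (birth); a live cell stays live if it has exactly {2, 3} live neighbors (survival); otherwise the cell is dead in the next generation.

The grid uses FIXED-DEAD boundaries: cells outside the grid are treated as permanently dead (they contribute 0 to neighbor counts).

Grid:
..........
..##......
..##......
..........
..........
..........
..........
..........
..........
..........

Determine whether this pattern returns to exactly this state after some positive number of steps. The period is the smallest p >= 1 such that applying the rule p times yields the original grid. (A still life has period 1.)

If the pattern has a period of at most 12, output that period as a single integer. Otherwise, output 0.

Answer: 1

Derivation:
Simulating and comparing each generation to the original:
Gen 0 (original, given above): 4 live cells
Gen 1: 4 live cells, MATCHES original -> period = 1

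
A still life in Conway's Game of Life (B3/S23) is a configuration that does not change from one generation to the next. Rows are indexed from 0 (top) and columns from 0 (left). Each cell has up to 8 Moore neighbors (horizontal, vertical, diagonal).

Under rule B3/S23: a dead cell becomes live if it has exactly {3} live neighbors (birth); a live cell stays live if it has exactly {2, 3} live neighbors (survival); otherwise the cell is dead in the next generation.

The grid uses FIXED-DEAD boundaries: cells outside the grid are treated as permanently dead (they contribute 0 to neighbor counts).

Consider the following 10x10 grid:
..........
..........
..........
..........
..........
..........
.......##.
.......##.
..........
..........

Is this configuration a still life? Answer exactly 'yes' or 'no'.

Compute generation 1 and compare to generation 0 (given above):
Generation 1:
..........
..........
..........
..........
..........
..........
.......##.
.......##.
..........
..........
The grids are IDENTICAL -> still life.

Answer: yes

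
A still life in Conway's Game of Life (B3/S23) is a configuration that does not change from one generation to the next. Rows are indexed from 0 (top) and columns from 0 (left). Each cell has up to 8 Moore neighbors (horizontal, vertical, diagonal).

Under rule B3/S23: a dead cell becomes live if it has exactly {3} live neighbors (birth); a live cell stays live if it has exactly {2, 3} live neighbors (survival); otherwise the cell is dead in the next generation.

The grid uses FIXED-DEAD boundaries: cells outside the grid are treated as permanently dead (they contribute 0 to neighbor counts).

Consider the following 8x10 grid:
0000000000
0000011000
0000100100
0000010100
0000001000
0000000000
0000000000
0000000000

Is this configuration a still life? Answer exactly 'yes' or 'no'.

Answer: yes

Derivation:
Compute generation 1 and compare to generation 0 (given above):
Generation 1:
0000000000
0000011000
0000100100
0000010100
0000001000
0000000000
0000000000
0000000000
The grids are IDENTICAL -> still life.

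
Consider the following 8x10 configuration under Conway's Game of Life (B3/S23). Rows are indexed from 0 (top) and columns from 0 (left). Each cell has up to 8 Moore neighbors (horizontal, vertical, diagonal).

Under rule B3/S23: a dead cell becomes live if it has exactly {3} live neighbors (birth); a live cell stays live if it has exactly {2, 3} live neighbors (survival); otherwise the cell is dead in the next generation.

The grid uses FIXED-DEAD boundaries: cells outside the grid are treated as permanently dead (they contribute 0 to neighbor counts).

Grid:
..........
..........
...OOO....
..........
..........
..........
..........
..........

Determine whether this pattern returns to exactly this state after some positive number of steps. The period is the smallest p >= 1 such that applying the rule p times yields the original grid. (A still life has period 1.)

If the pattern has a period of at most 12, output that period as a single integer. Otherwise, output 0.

Simulating and comparing each generation to the original:
Gen 0 (original, given above): 3 live cells
Gen 1: 3 live cells, differs from original
Gen 2: 3 live cells, MATCHES original -> period = 2

Answer: 2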